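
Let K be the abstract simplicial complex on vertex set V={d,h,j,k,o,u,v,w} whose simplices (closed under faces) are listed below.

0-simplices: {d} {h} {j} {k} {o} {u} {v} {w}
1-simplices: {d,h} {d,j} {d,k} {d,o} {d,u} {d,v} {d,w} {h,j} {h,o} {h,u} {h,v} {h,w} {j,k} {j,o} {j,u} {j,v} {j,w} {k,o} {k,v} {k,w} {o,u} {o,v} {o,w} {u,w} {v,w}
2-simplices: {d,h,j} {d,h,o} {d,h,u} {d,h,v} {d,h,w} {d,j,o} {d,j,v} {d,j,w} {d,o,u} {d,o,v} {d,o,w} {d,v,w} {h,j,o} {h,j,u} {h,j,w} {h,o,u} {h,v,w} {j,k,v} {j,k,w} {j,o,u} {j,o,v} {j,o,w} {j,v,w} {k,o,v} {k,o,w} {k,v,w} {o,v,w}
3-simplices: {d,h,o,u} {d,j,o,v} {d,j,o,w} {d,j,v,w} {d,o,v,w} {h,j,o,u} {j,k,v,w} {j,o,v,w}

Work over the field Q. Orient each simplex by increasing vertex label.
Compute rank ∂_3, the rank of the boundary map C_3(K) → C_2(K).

n_0=8 n_1=25 n_2=27 n_3=8  [Q]
∂1: piv[dh,dj,dk,do,du,dv,dw] rk=7  ker:hj,ho,hu,hv,hw,jk,jo,ju,jv,jw,ko,kv,kw,ou,ov,ow,uw,vw
∂2: piv[dhj,dho,dhu,dhv,dhw,djo,djv,djw,dou,dov,dow,dvw,hju,jkv,jkw,kov] rk=16  ker:hjo,hjw,hou,hvw,jou,jov,jow,jvw,kow,kvw,ovw
∂3: piv[dhou,djov,djow,djvw,dovw,hjou,jkvw] rk=7  ker:jovw
rk∂_3=7

rank∂_3=7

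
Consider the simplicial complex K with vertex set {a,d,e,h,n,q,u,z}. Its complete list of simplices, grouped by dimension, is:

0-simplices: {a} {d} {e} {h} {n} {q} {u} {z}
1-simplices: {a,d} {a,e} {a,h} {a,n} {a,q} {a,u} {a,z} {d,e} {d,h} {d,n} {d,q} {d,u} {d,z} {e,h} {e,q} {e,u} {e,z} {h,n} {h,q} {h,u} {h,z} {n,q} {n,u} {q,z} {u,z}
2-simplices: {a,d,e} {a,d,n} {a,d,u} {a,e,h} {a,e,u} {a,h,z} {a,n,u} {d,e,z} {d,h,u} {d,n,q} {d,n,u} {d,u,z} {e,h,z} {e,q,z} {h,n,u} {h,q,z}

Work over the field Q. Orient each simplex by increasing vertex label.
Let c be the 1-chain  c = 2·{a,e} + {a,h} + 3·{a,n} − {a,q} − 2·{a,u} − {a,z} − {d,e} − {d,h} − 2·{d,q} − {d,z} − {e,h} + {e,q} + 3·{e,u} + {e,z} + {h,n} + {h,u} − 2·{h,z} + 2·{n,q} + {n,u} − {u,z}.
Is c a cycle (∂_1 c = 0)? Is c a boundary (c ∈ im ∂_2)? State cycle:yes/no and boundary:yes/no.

cycle:no boundary:no

n_0=8 n_1=25 n_2=16  [Q]
∂1: piv[ad,ae,ah,an,aq,au,az] rk=7  ker:de,dh,dn,dq,du,dz,eh,eq,eu,ez,hn,hq,hu,hz,nq,nu,qz,uz
∂2: piv[ade,adn,adu,aeh,aeu,ahz,anu,dez,dhu,dnq,duz,ehz,eqz,hnu,hqz] rk=15  ker:dnu
∂1c = −2·{a} + 5·{d} − 3·{e} − {h} + {n} + 4·{u} − 4·{z}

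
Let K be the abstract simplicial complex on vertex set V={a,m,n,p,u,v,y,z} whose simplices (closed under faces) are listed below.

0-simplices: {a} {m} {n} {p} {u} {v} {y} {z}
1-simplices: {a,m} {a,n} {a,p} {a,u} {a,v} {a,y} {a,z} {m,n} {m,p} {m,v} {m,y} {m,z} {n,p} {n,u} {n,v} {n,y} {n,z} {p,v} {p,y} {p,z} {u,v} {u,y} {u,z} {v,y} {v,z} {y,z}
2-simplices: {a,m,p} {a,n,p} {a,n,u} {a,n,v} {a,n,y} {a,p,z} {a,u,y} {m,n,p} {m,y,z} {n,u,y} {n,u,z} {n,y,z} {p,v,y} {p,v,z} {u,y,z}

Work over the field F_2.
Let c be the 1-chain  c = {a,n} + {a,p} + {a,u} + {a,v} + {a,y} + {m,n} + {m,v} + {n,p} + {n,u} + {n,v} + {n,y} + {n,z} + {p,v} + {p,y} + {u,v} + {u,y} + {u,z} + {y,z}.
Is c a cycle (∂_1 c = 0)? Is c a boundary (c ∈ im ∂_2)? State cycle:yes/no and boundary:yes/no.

n_0=8 n_1=26 n_2=15  [Z2]
∂1: piv[am,an,ap,au,av,ay,az] rk=7  ker:mn,mp,mv,my,mz,np,nu,nv,ny,nz,pv,py,pz,uv,uy,uz,vy,vz,yz
∂2: piv[amp,anp,anu,anv,any,apz,auy,mnp,myz,nuz,nyz,pvy,pvz] rk=13  ker:nuy,uyz
∂1c = {a} + {n} + {u} + {v} + {y} + {z}

cycle:no boundary:no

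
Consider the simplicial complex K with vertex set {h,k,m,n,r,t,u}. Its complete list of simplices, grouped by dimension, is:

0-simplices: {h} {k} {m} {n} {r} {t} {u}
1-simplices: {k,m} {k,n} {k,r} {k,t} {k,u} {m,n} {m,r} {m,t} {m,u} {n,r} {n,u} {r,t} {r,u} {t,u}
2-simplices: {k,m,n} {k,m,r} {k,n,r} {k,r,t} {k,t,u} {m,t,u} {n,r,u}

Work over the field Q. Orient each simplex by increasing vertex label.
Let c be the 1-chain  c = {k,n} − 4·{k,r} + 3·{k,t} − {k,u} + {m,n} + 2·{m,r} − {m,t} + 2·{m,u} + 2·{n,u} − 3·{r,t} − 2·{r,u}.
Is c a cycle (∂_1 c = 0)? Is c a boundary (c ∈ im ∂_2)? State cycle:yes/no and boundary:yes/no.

n_0=7 n_1=14 n_2=7  [Q]
∂1: piv[km,kn,kr,kt,ku] rk=5  ker:mn,mr,mt,mu,nr,nu,rt,ru,tu
∂2: piv[kmn,kmr,knr,krt,ktu,mtu,nru] rk=7
∂1c = {k} − 4·{m} + 3·{r} − {t} + {u}

cycle:no boundary:no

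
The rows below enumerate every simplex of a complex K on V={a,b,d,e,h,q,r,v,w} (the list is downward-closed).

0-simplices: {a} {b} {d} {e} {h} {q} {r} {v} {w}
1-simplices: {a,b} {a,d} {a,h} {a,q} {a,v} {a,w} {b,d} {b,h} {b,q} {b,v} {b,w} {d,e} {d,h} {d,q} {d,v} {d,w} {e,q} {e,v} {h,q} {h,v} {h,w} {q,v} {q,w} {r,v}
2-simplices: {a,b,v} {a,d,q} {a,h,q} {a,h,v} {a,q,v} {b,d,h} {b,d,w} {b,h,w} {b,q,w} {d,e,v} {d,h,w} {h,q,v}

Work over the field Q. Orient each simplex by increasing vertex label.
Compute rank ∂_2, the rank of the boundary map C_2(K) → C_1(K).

rank∂_2=10

n_0=9 n_1=24 n_2=12  [Q]
∂1: piv[ab,ad,ah,aq,av,aw,de,rv] rk=8  ker:bd,bh,bq,bv,bw,dh,dq,dv,dw,eq,ev,hq,hv,hw,qv,qw
∂2: piv[abv,adq,ahq,ahv,aqv,bdh,bdw,bhw,bqw,dev] rk=10  ker:dhw,hqv
rk∂_2=10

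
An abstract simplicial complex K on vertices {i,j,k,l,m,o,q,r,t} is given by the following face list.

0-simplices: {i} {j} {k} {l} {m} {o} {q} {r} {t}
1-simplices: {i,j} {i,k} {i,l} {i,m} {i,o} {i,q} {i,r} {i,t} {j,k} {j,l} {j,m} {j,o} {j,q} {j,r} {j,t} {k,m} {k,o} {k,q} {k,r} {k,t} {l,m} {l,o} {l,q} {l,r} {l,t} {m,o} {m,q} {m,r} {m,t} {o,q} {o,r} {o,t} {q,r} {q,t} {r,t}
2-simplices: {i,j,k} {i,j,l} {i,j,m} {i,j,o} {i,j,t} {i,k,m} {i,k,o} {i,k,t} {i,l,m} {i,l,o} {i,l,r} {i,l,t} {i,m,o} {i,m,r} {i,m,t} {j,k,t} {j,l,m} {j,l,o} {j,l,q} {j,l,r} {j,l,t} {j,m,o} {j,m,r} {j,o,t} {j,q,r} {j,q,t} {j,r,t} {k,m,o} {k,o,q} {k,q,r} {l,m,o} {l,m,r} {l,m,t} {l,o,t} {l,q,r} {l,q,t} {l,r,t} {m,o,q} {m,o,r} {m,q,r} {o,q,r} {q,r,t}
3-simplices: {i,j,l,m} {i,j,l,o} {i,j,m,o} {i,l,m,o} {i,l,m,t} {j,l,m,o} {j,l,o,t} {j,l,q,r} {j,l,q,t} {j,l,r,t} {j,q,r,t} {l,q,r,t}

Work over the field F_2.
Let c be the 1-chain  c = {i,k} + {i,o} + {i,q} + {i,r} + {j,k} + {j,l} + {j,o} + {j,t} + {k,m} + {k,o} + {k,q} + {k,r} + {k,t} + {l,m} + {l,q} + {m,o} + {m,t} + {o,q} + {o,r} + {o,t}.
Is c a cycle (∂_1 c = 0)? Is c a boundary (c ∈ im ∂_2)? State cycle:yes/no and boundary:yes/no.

cycle:no boundary:no

n_0=9 n_1=35 n_2=42 n_3=12  [Z2]
∂1: piv[ij,ik,il,im,io,iq,ir,it] rk=8  ker:jk,jl,jm,jo,jq,jr,jt,km,ko,kq,kr,kt,lm,lo,lq,lr,lt,mo,mq,mr,mt,oq,or,ot,qr,qt,rt
∂2: piv[ijk,ijl,ijm,ijo,ijt,ikm,iko,ikt,ilm,ilo,ilr,ilt,imo,imr,imt,jlq,jlr,jot,jqr,jqt,jrt,koq,kqr,moq,mor,mqr] rk=26  ker:jkt,jlm,jlo,jlt,jmo,jmr,kmo,lmo,lmr,lmt,lot,lqr,lqt,lrt,oqr,qrt
∂3: piv[ijlm,ijlo,ijmo,ilmo,ilmt,jlot,jlqr,jlqt,jlrt,jqrt] rk=10  ker:jlmo,lqrt
∂1c = {k} + {l} + {o} + {r}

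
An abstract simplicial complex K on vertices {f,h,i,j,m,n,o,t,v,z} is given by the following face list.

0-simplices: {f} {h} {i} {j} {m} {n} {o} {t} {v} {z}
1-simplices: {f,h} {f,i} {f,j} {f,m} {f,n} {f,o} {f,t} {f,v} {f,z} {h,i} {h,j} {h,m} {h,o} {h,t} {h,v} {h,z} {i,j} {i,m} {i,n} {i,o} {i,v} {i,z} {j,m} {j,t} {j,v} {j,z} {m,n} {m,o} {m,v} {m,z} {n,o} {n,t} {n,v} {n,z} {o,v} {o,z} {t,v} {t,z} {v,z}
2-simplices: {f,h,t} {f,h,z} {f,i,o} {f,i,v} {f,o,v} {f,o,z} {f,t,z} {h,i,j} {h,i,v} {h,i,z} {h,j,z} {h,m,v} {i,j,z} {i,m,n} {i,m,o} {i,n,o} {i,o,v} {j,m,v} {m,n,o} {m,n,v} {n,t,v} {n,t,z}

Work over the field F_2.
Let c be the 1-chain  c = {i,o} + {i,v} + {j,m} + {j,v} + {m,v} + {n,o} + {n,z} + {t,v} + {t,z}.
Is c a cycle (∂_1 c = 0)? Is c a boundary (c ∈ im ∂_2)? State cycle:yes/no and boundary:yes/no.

n_0=10 n_1=39 n_2=22  [Z2]
∂1: piv[fh,fi,fj,fm,fn,fo,ft,fv,fz] rk=9  ker:hi,hj,hm,ho,ht,hv,hz,ij,im,in,io,iv,iz,jm,jt,jv,jz,mn,mo,mv,mz,no,nt,nv,nz,ov,oz,tv,tz,vz
∂2: piv[fht,fhz,fio,fiv,fov,foz,ftz,hij,hiv,hiz,hjz,hmv,imn,imo,ino,jmv,mnv,ntv,ntz] rk=19  ker:ijz,iov,mno
∂1c = 0
c vs im∂2: residual ≠ 0 ⇒ not boundary

cycle:yes boundary:no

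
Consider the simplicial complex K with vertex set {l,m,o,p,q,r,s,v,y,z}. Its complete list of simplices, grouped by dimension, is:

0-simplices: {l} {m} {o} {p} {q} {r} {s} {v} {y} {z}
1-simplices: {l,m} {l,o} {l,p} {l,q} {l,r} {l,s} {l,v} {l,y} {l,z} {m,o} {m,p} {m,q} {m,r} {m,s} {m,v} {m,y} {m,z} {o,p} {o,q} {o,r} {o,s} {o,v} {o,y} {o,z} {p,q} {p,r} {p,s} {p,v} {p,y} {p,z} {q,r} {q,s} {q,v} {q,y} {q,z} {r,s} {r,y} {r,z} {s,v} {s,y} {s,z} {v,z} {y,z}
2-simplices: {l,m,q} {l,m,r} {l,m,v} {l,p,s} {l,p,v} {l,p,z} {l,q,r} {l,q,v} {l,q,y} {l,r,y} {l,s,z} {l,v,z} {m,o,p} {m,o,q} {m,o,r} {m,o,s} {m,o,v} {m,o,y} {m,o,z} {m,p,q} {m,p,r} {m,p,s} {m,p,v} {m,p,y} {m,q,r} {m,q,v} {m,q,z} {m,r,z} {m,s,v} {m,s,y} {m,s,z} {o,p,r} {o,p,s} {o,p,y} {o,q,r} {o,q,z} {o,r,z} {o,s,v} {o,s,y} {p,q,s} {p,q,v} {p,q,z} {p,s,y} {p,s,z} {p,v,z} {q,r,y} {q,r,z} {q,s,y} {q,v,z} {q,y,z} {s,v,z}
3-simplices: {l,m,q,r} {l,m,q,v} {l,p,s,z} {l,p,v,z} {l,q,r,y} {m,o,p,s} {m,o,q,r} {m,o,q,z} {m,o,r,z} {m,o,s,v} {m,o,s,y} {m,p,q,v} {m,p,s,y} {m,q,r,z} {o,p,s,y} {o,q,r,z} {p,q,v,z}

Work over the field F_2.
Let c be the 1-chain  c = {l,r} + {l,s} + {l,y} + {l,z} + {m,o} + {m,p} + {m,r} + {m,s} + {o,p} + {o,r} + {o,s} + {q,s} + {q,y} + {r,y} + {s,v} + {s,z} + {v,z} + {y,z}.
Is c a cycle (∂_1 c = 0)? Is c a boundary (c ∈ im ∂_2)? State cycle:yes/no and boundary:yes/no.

cycle:yes boundary:yes

n_0=10 n_1=43 n_2=51 n_3=17  [Z2]
∂1: piv[lm,lo,lp,lq,lr,ls,lv,ly,lz] rk=9  ker:mo,mp,mq,mr,ms,mv,my,mz,op,oq,or,os,ov,oy,oz,pq,pr,ps,pv,py,pz,qr,qs,qv,qy,qz,rs,ry,rz,sv,sy,sz,vz,yz
∂2: piv[lmq,lmr,lmv,lps,lpv,lpz,lqr,lqv,lqy,lry,lsz,lvz,mop,moq,mor,mos,mov,moy,moz,mpq,mpr,mps,mpv,mpy,mqz,mrz,msv,msy,msz,pqs,qsy,qyz] rk=32  ker:mqr,mqv,opr,ops,opy,oqr,oqz,orz,osv,osy,pqv,pqz,psy,psz,pvz,qry,qrz,qvz,svz
∂3: piv[lmqr,lmqv,lpsz,lpvz,lqry,mops,moqr,moqz,morz,mosv,mosy,mpqv,mpsy,mqrz,opsy,pqvz] rk=16  ker:oqrz
∂1c = 0
c vs im∂2: reduces to 0 ⇒ boundary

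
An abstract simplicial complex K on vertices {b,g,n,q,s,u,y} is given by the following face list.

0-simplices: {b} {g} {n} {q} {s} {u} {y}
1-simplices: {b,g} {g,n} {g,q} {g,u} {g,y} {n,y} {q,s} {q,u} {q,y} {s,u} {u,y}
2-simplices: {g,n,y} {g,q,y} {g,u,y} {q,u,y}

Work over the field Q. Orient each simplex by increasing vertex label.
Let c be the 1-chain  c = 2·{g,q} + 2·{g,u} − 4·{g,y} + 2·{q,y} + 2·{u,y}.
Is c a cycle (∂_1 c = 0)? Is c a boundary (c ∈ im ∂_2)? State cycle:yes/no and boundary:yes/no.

n_0=7 n_1=11 n_2=4  [Q]
∂1: piv[bg,gn,gq,gu,gy,qs] rk=6  ker:ny,qu,qy,su,uy
∂2: piv[gny,gqy,guy,quy] rk=4
∂1c = 0
c vs im∂2: reduces to 0 ⇒ boundary

cycle:yes boundary:yes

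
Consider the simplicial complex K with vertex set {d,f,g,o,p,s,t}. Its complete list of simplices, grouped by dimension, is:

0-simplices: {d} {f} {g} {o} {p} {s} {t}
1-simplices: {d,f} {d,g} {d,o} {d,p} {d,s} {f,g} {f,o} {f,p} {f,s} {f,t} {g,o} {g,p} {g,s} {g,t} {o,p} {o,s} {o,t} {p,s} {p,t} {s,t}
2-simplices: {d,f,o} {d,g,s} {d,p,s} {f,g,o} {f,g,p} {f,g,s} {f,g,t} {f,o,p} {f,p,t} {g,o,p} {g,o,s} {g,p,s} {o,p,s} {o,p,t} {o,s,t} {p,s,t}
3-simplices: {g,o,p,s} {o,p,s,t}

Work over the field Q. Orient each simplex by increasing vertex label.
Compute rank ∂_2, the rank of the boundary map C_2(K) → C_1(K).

rank∂_2=13

n_0=7 n_1=20 n_2=16 n_3=2  [Q]
∂1: piv[df,dg,do,dp,ds,ft] rk=6  ker:fg,fo,fp,fs,go,gp,gs,gt,op,os,ot,ps,pt,st
∂2: piv[dfo,dgs,dps,fgo,fgp,fgs,fgt,fop,fpt,gos,gps,opt,ost] rk=13  ker:gop,ops,pst
∂3: piv[gops,opst] rk=2
rk∂_2=13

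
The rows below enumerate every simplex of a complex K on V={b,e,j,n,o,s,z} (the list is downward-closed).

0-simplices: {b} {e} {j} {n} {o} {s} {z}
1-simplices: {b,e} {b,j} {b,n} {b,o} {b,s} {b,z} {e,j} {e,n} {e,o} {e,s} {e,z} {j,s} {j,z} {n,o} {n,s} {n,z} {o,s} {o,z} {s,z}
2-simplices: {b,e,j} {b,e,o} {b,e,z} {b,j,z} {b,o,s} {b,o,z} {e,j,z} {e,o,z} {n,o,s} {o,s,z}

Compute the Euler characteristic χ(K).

n_0=7 n_1=19 n_2=10
χ=+7−19+10=-2

χ(K)=-2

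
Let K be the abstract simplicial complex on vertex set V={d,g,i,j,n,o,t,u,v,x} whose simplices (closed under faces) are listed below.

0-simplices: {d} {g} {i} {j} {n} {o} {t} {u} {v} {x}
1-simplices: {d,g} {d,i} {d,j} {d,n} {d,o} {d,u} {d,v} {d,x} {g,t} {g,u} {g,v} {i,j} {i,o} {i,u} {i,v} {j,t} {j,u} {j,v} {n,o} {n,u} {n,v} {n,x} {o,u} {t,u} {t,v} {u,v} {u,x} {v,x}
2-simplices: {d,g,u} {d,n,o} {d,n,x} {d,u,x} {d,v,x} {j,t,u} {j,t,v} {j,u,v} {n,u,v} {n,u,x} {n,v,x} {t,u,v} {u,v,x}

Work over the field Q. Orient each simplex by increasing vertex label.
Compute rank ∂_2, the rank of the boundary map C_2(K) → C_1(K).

rank∂_2=11

n_0=10 n_1=28 n_2=13  [Q]
∂1: piv[dg,di,dj,dn,do,du,dv,dx,gt] rk=9  ker:gu,gv,ij,io,iu,iv,jt,ju,jv,no,nu,nv,nx,ou,tu,tv,uv,ux,vx
∂2: piv[dgu,dno,dnx,dux,dvx,jtu,jtv,juv,nuv,nux,nvx] rk=11  ker:tuv,uvx
rk∂_2=11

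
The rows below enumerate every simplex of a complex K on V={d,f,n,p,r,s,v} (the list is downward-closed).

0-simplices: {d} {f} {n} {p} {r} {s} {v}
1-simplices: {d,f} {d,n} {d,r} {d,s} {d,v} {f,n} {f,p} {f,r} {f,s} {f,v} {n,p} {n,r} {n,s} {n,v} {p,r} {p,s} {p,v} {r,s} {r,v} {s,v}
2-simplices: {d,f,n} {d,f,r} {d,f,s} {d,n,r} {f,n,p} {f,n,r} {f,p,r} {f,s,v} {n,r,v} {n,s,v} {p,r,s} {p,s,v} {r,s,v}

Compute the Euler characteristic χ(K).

n_0=7 n_1=20 n_2=13
χ=+7−20+13=0

χ(K)=0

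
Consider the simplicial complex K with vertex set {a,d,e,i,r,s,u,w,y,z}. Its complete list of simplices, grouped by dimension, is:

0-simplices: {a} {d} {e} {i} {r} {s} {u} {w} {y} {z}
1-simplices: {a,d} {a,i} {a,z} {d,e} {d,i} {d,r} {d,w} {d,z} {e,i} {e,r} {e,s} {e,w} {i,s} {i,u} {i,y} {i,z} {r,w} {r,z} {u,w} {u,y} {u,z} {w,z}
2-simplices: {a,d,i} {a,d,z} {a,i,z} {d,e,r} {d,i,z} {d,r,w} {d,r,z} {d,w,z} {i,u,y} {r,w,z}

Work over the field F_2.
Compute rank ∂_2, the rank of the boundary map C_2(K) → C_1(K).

n_0=10 n_1=22 n_2=10  [Z2]
∂1: piv[ad,ai,az,de,dr,dw,es,iu,iy] rk=9  ker:di,dz,ei,er,ew,is,iz,rw,rz,uw,uy,uz,wz
∂2: piv[adi,adz,aiz,der,drw,drz,dwz,iuy] rk=8  ker:diz,rwz
rk∂_2=8

rank∂_2=8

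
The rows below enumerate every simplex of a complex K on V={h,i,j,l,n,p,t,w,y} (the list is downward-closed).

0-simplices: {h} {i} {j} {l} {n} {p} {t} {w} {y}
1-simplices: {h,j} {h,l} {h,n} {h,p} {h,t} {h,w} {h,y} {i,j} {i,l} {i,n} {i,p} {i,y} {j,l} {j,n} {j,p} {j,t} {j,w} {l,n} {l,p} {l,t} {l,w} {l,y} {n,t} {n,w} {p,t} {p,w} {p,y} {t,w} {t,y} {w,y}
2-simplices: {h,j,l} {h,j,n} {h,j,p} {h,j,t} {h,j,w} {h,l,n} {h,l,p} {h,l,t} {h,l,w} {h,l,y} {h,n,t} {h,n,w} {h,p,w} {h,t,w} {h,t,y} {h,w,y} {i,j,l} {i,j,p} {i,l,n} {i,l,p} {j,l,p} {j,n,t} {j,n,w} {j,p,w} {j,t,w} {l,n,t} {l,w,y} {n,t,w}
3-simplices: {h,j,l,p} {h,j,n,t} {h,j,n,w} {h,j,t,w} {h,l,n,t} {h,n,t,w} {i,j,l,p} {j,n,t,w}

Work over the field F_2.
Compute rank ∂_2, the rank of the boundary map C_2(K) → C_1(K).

rank∂_2=19

n_0=9 n_1=30 n_2=28 n_3=8  [Z2]
∂1: piv[hj,hl,hn,hp,ht,hw,hy,ij] rk=8  ker:il,in,ip,iy,jl,jn,jp,jt,jw,ln,lp,lt,lw,ly,nt,nw,pt,pw,py,tw,ty,wy
∂2: piv[hjl,hjn,hjp,hjt,hjw,hln,hlp,hlt,hlw,hly,hnt,hnw,hpw,htw,hty,hwy,ijl,ijp,iln] rk=19  ker:ilp,jlp,jnt,jnw,jpw,jtw,lnt,lwy,ntw
∂3: piv[hjlp,hjnt,hjnw,hjtw,hlnt,hntw,ijlp] rk=7  ker:jntw
rk∂_2=19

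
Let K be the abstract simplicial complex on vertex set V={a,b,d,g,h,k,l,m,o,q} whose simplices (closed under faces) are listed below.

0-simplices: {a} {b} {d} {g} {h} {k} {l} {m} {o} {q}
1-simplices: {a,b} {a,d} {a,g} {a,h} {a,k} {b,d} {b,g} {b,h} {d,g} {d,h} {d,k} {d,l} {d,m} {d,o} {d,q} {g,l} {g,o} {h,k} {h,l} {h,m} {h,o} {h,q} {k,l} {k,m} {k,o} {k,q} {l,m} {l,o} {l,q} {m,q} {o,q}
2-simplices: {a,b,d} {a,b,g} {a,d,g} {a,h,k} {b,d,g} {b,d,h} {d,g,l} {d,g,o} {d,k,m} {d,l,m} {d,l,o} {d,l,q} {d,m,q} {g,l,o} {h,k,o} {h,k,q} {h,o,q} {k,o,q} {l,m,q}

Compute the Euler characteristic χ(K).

χ(K)=-2

n_0=10 n_1=31 n_2=19
χ=+10−31+19=-2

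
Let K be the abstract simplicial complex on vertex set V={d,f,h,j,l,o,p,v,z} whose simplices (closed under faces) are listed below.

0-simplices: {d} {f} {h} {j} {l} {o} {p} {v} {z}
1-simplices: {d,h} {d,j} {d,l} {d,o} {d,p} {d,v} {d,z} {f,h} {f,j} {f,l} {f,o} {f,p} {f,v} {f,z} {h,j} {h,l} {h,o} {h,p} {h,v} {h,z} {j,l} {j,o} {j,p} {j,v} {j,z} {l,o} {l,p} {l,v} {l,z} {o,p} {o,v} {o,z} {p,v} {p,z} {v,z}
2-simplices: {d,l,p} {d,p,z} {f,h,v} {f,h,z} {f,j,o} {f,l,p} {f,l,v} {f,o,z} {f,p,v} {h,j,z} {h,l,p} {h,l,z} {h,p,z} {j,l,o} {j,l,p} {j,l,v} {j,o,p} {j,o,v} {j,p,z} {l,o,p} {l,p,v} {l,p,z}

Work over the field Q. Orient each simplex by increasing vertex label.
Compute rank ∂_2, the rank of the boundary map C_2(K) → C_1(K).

n_0=9 n_1=35 n_2=22  [Q]
∂1: piv[dh,dj,dl,do,dp,dv,dz,fh] rk=8  ker:fj,fl,fo,fp,fv,fz,hj,hl,ho,hp,hv,hz,jl,jo,jp,jv,jz,lo,lp,lv,lz,op,ov,oz,pv,pz,vz
∂2: piv[dlp,dpz,fhv,fhz,fjo,flp,flv,foz,fpv,hjz,hlp,hlz,hpz,jlo,jlp,jlv,jop,jov,jpz] rk=19  ker:lop,lpv,lpz
rk∂_2=19

rank∂_2=19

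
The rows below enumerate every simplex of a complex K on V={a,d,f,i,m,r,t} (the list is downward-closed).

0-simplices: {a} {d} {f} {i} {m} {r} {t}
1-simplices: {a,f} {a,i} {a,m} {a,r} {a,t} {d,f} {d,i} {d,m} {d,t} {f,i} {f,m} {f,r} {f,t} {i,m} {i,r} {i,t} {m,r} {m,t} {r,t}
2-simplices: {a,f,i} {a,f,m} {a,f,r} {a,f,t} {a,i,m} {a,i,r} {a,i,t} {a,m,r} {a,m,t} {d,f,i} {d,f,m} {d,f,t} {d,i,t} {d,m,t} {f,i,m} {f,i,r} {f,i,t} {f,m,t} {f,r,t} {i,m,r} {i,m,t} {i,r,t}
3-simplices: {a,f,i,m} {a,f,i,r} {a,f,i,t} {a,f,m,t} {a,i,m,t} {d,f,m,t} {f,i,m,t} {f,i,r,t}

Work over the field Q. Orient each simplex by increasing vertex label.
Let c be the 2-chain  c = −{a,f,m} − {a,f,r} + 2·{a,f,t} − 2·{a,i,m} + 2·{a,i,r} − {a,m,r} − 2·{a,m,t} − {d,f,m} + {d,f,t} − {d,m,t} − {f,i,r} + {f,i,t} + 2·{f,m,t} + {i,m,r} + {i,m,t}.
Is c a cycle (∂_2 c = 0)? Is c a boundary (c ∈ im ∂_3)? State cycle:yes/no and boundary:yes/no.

n_0=7 n_1=19 n_2=22 n_3=8  [Q]
∂1: piv[af,ai,am,ar,at,df] rk=6  ker:di,dm,dt,fi,fm,fr,ft,im,ir,it,mr,mt,rt
∂2: piv[afi,afm,afr,aft,aim,air,ait,amr,amt,dfi,dfm,dft,frt] rk=13  ker:dit,dmt,fim,fir,fit,fmt,imr,imt,irt
∂3: piv[afim,afir,afit,afmt,aimt,dfmt,firt] rk=7  ker:fimt
∂2c = 0
c vs im∂3: residual ≠ 0 ⇒ not boundary

cycle:yes boundary:no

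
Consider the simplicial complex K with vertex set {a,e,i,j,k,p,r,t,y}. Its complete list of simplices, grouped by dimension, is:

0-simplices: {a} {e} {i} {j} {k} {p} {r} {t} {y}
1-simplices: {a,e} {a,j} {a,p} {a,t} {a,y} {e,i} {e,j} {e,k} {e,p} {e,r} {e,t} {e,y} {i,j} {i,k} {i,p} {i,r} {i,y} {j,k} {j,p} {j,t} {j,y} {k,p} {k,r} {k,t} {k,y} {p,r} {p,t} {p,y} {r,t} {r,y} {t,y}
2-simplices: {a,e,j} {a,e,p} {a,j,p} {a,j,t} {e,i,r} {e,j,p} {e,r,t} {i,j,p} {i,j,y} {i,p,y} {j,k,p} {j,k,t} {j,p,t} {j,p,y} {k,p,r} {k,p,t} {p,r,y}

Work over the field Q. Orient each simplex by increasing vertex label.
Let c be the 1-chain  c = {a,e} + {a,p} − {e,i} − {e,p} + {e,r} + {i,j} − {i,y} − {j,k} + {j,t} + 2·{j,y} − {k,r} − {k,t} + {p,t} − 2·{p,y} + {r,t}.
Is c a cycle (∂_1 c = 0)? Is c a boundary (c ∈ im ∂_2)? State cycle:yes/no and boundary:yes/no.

cycle:no boundary:no

n_0=9 n_1=31 n_2=17  [Q]
∂1: piv[ae,aj,ap,at,ay,ei,ek,er] rk=8  ker:ej,ep,et,ey,ij,ik,ip,ir,iy,jk,jp,jt,jy,kp,kr,kt,ky,pr,pt,py,rt,ry,ty
∂2: piv[aej,aep,ajp,ajt,eir,ert,ijp,ijy,ipy,jkp,jkt,jpt,kpr,pry] rk=14  ker:ejp,jpy,kpt
∂1c = −2·{a} + 2·{e} − {i} − {j} + {k} + {p} − {r} + 2·{t} − {y}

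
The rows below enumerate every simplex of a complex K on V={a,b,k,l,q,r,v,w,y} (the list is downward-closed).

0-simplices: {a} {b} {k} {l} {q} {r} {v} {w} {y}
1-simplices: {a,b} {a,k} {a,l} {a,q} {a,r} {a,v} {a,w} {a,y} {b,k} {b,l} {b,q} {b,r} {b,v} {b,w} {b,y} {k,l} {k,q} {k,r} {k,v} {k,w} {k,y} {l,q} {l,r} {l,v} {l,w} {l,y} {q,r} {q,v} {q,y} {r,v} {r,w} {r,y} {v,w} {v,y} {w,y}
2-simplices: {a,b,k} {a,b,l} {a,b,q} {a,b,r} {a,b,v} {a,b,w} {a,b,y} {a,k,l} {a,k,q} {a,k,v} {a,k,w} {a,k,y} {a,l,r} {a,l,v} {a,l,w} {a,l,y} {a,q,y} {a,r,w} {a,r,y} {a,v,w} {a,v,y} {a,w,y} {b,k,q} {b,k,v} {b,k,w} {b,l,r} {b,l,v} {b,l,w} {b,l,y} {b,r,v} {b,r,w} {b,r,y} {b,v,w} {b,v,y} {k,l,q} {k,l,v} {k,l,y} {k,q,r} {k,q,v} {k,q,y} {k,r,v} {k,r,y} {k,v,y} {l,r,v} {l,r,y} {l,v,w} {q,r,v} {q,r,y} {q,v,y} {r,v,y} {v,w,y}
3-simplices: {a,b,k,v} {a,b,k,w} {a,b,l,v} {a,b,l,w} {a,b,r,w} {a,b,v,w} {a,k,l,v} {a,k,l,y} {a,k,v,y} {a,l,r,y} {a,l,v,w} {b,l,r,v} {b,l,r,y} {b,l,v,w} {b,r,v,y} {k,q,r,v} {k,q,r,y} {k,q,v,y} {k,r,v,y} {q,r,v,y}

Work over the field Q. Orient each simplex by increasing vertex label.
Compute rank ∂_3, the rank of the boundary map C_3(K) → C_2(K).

rank∂_3=18

n_0=9 n_1=35 n_2=51 n_3=20  [Q]
∂1: piv[ab,ak,al,aq,ar,av,aw,ay] rk=8  ker:bk,bl,bq,br,bv,bw,by,kl,kq,kr,kv,kw,ky,lq,lr,lv,lw,ly,qr,qv,qy,rv,rw,ry,vw,vy,wy
∂2: piv[abk,abl,abq,abr,abv,abw,aby,akl,akq,akv,akw,aky,alr,alv,alw,aly,aqy,arw,ary,avw,avy,awy,brv,klq,kqr,kqv,krv] rk=27  ker:bkq,bkv,bkw,blr,blv,blw,bly,brw,bry,bvw,bvy,klv,kly,kqy,kry,kvy,lrv,lry,lvw,qrv,qry,qvy,rvy,vwy
∂3: piv[abkv,abkw,ablv,ablw,abrw,abvw,aklv,akly,akvy,alry,alvw,blrv,blry,brvy,kqrv,kqry,kqvy,krvy] rk=18  ker:blvw,qrvy
rk∂_3=18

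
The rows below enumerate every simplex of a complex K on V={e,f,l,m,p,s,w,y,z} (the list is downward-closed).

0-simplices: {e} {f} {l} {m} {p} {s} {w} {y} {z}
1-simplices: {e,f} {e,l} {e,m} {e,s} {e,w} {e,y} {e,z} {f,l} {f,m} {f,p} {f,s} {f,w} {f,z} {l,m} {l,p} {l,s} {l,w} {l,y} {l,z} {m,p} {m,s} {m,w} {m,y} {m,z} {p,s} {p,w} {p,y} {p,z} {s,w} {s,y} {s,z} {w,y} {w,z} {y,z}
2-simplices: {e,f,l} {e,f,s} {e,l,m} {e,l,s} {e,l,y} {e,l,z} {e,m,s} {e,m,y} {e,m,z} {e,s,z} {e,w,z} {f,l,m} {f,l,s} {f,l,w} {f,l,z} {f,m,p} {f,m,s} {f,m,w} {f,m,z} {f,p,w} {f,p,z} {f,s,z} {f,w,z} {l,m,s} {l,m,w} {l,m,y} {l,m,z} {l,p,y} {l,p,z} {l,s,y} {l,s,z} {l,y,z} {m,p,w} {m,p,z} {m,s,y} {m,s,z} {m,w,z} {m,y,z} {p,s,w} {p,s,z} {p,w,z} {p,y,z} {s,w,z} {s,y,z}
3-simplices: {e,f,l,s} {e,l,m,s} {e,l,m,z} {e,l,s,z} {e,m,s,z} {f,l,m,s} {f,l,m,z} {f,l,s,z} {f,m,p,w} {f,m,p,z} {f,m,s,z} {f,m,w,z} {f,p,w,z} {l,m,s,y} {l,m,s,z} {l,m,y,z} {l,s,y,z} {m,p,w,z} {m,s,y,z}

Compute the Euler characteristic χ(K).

n_0=9 n_1=34 n_2=44 n_3=19
χ=+9−34+44−19=0

χ(K)=0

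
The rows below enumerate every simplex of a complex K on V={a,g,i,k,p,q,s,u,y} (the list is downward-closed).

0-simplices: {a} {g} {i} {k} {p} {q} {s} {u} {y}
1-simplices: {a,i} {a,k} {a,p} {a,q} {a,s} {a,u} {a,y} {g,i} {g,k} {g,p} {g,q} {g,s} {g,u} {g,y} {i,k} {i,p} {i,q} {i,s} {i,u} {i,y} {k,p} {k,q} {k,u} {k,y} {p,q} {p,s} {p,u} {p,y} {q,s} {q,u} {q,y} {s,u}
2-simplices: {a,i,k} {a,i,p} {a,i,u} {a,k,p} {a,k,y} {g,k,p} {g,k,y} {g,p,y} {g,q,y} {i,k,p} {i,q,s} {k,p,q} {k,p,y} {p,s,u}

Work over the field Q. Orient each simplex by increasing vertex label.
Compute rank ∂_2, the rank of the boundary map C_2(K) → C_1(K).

n_0=9 n_1=32 n_2=14  [Q]
∂1: piv[ai,ak,ap,aq,as,au,ay,gi] rk=8  ker:gk,gp,gq,gs,gu,gy,ik,ip,iq,is,iu,iy,kp,kq,ku,ky,pq,ps,pu,py,qs,qu,qy,su
∂2: piv[aik,aip,aiu,akp,aky,gkp,gky,gpy,gqy,iqs,kpq,psu] rk=12  ker:ikp,kpy
rk∂_2=12

rank∂_2=12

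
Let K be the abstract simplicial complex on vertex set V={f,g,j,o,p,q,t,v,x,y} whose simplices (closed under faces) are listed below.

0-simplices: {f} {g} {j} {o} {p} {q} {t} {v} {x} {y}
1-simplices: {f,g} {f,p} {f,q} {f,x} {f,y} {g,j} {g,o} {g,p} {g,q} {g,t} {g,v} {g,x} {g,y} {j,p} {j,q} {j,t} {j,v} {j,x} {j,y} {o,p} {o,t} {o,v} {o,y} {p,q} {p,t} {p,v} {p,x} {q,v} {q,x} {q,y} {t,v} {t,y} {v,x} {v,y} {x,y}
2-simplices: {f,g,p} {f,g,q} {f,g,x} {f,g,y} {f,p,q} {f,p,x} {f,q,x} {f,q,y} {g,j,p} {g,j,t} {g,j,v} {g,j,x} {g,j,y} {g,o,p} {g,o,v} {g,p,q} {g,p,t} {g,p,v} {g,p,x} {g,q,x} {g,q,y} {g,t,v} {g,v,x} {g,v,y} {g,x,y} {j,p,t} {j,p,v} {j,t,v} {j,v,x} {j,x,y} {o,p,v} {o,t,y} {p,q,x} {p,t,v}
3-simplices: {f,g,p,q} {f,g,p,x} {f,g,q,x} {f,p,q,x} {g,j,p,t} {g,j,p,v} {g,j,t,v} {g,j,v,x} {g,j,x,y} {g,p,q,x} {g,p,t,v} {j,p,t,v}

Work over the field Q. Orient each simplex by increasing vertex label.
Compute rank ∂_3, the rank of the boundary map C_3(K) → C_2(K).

n_0=10 n_1=35 n_2=34 n_3=12  [Q]
∂1: piv[fg,fp,fq,fx,fy,gj,go,gt,gv] rk=9  ker:gp,gq,gx,gy,jp,jq,jt,jv,jx,jy,op,ot,ov,oy,pq,pt,pv,px,qv,qx,qy,tv,ty,vx,vy,xy
∂2: piv[fgp,fgq,fgx,fgy,fpq,fpx,fqx,fqy,gjp,gjt,gjv,gjx,gjy,gop,gov,gpt,gpv,gtv,gvx,gvy,gxy,oty] rk=22  ker:gpq,gpx,gqx,gqy,jpt,jpv,jtv,jvx,jxy,opv,pqx,ptv
∂3: piv[fgpq,fgpx,fgqx,fpqx,gjpt,gjpv,gjtv,gjvx,gjxy,gptv] rk=10  ker:gpqx,jptv
rk∂_3=10

rank∂_3=10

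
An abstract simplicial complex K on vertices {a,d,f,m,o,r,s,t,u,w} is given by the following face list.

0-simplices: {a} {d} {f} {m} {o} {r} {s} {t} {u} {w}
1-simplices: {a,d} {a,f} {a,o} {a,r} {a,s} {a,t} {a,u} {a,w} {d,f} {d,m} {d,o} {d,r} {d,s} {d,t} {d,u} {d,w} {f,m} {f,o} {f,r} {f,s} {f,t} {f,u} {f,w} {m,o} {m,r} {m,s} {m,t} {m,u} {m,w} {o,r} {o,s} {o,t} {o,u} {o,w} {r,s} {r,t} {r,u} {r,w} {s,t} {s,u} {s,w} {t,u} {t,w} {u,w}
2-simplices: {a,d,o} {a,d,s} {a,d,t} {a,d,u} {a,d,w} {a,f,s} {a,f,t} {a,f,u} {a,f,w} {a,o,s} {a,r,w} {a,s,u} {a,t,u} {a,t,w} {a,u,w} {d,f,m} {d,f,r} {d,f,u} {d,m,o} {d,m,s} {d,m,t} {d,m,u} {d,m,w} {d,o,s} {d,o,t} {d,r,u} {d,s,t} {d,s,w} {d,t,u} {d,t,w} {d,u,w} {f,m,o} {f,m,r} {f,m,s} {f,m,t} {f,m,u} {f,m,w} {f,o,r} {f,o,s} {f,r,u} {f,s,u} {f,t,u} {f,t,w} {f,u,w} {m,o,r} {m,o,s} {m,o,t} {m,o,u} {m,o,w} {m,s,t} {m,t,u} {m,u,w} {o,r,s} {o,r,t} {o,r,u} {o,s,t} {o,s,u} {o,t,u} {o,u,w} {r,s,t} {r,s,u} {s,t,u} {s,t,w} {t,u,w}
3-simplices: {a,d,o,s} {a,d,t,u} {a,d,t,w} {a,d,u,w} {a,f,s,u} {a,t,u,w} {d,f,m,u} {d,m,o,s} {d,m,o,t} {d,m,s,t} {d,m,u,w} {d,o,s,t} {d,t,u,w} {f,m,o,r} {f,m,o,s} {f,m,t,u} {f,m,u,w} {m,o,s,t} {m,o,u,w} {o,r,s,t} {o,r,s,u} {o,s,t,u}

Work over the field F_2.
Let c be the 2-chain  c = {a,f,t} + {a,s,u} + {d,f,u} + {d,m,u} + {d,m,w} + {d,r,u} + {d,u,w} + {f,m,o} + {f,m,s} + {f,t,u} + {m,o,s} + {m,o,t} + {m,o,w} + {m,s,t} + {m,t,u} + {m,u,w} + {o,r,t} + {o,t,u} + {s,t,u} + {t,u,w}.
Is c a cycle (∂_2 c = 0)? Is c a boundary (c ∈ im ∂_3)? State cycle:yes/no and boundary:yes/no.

n_0=10 n_1=44 n_2=64 n_3=22  [Z2]
∂1: piv[ad,af,ao,ar,as,at,au,aw,dm] rk=9  ker:df,do,dr,ds,dt,du,dw,fm,fo,fr,fs,ft,fu,fw,mo,mr,ms,mt,mu,mw,or,os,ot,ou,ow,rs,rt,ru,rw,st,su,sw,tu,tw,uw
∂2: piv[ado,ads,adt,adu,adw,afs,aft,afu,afw,aos,arw,asu,atu,atw,auw,dfm,dfr,dfu,dmo,dms,dmt,dmu,dmw,dot,dru,dst,dsw,fmo,fmr,for,mou,mow,ors,ort] rk=34  ker:dos,dtu,dtw,duw,fms,fmt,fmu,fmw,fos,fru,fsu,ftu,ftw,fuw,mor,mos,mot,mst,mtu,muw,oru,ost,osu,otu,ouw,rst,rsu,stu,stw,tuw
∂3: piv[ados,adtu,adtw,aduw,afsu,atuw,dfmu,dmos,dmot,dmst,dmuw,dost,fmor,fmos,fmtu,fmuw,mouw,orst,orsu,ostu] rk=20  ker:dtuw,most
∂2c = {a,f} + {a,s} + {a,t} + {a,u} + {d,f} + {d,r} + {f,o} + {f,s} + {m,s} + {m,t} + {m,u} + {m,w} + {o,r} + {o,s} + {o,t} + {o,u} + {o,w} + {r,t} + {r,u} + {t,u} + {t,w} + {u,w}

cycle:no boundary:no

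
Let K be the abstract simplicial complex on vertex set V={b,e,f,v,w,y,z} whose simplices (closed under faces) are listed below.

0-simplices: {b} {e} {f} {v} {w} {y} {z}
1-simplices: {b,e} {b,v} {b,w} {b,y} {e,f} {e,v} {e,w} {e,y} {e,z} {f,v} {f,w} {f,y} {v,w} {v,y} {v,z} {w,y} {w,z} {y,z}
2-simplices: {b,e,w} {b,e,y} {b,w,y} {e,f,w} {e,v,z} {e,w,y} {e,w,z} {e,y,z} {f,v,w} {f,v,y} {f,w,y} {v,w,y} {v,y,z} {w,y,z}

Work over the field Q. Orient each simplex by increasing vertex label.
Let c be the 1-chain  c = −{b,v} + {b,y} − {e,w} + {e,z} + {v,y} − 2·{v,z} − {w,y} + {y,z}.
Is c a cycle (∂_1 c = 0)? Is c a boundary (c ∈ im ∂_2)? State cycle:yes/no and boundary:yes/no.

n_0=7 n_1=18 n_2=14  [Q]
∂1: piv[be,bv,bw,by,ef,ez] rk=6  ker:ev,ew,ey,fv,fw,fy,vw,vy,vz,wy,wz,yz
∂2: piv[bew,bey,bwy,efw,evz,ewz,eyz,fvw,fvy,fwy,vyz] rk=11  ker:ewy,vwy,wyz
∂1c = 0
c vs im∂2: residual ≠ 0 ⇒ not boundary

cycle:yes boundary:no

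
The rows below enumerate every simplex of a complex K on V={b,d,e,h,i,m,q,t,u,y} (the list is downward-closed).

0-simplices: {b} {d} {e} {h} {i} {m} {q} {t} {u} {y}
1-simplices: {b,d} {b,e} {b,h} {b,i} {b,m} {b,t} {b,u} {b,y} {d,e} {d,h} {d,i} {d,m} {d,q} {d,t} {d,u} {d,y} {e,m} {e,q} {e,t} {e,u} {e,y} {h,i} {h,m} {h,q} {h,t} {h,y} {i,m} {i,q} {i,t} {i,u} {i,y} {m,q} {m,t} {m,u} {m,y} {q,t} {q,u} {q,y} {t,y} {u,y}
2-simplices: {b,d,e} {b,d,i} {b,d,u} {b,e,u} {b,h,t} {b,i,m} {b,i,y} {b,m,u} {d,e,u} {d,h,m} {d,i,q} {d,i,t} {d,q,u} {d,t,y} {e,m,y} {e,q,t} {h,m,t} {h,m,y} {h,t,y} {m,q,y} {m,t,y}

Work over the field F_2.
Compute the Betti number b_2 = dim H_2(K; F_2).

n_0=10 n_1=40 n_2=21  [Z2]
∂1: piv[bd,be,bh,bi,bm,bt,bu,by,dq] rk=9  ker:de,dh,di,dm,dt,du,dy,em,eq,et,eu,ey,hi,hm,hq,ht,hy,im,iq,it,iu,iy,mq,mt,mu,my,qt,qu,qy,ty,uy
∂2: piv[bde,bdi,bdu,beu,bht,bim,biy,bmu,dhm,diq,dit,dqu,dty,emy,eqt,hmt,hmy,hty,mqy] rk=19  ker:deu,mty
b_2=(21−19)−0=2

b_2=2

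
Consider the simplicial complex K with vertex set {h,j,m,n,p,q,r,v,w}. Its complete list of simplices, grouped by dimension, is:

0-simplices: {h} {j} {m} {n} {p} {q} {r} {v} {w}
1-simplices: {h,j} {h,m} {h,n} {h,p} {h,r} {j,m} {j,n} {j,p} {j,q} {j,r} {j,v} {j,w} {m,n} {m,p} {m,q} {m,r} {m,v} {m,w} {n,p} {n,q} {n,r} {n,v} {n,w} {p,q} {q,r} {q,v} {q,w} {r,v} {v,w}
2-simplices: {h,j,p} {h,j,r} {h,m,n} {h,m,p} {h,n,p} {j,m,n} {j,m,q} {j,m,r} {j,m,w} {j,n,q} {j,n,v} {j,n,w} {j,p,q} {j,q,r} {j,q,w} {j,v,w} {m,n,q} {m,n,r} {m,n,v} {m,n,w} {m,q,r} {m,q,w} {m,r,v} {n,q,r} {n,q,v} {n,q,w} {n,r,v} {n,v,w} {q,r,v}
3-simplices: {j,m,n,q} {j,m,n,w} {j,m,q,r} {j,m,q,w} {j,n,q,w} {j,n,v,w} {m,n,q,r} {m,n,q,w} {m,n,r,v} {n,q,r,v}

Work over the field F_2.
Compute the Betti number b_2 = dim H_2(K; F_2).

n_0=9 n_1=29 n_2=29 n_3=10  [Z2]
∂1: piv[hj,hm,hn,hp,hr,jq,jv,jw] rk=8  ker:jm,jn,jp,jr,mn,mp,mq,mr,mv,mw,np,nq,nr,nv,nw,pq,qr,qv,qw,rv,vw
∂2: piv[hjp,hjr,hmn,hmp,hnp,jmn,jmq,jmr,jmw,jnq,jnv,jnw,jpq,jqr,jqw,jvw,mnr,mnv,mrv,nqv] rk=20  ker:mnq,mnw,mqr,mqw,nqr,nqw,nrv,nvw,qrv
∂3: piv[jmnq,jmnw,jmqr,jmqw,jnqw,jnvw,mnqr,mnrv,nqrv] rk=9  ker:mnqw
b_2=(29−20)−9=0

b_2=0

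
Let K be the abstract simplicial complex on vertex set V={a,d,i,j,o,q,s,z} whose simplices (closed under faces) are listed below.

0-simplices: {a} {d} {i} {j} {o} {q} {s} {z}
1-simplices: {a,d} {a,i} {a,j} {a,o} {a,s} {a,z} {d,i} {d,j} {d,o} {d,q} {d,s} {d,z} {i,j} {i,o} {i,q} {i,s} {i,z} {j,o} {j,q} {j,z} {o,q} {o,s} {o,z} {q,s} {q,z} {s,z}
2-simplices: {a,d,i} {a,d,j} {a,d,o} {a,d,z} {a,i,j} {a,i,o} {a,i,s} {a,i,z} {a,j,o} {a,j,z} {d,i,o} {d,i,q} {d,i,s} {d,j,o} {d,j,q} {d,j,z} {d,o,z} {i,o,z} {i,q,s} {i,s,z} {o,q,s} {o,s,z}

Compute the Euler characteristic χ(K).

n_0=8 n_1=26 n_2=22
χ=+8−26+22=4

χ(K)=4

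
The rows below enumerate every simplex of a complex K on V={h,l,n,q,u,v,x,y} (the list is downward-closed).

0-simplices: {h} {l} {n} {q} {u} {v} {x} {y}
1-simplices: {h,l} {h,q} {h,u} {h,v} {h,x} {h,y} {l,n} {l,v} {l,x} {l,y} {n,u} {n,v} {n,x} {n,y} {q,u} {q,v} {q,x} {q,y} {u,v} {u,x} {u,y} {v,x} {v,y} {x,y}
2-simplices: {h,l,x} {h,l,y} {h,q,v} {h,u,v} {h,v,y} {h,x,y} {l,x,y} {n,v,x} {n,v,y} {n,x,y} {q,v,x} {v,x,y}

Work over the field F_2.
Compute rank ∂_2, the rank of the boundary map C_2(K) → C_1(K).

n_0=8 n_1=24 n_2=12  [Z2]
∂1: piv[hl,hq,hu,hv,hx,hy,ln] rk=7  ker:lv,lx,ly,nu,nv,nx,ny,qu,qv,qx,qy,uv,ux,uy,vx,vy,xy
∂2: piv[hlx,hly,hqv,huv,hvy,hxy,nvx,nvy,nxy,qvx] rk=10  ker:lxy,vxy
rk∂_2=10

rank∂_2=10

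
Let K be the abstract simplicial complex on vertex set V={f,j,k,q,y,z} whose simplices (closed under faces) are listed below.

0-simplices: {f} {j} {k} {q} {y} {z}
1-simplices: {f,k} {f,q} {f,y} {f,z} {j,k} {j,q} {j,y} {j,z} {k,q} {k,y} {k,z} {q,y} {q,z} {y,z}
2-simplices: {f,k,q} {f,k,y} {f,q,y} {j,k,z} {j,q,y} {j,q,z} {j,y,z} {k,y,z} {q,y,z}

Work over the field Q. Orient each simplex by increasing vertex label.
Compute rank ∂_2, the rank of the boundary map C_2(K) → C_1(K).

n_0=6 n_1=14 n_2=9  [Q]
∂1: piv[fk,fq,fy,fz,jk] rk=5  ker:jq,jy,jz,kq,ky,kz,qy,qz,yz
∂2: piv[fkq,fky,fqy,jkz,jqy,jqz,jyz,kyz] rk=8  ker:qyz
rk∂_2=8

rank∂_2=8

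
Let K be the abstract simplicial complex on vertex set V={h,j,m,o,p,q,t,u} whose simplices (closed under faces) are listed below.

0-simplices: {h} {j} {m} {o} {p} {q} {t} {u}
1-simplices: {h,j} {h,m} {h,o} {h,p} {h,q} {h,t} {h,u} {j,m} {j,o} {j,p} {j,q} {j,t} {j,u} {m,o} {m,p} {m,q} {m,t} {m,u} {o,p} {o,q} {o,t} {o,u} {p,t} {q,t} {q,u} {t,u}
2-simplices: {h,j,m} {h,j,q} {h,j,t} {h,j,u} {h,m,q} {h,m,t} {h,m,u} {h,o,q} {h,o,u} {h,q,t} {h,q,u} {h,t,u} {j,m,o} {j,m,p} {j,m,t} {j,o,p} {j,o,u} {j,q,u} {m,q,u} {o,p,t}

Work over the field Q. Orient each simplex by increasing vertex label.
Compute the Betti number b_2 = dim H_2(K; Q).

n_0=8 n_1=26 n_2=20  [Q]
∂1: piv[hj,hm,ho,hp,hq,ht,hu] rk=7  ker:jm,jo,jp,jq,jt,ju,mo,mp,mq,mt,mu,op,oq,ot,ou,pt,qt,qu,tu
∂2: piv[hjm,hjq,hjt,hju,hmq,hmt,hmu,hoq,hou,hqt,hqu,htu,jmo,jmp,jop,jou,opt] rk=17  ker:jmt,jqu,mqu
b_2=(20−17)−0=3

b_2=3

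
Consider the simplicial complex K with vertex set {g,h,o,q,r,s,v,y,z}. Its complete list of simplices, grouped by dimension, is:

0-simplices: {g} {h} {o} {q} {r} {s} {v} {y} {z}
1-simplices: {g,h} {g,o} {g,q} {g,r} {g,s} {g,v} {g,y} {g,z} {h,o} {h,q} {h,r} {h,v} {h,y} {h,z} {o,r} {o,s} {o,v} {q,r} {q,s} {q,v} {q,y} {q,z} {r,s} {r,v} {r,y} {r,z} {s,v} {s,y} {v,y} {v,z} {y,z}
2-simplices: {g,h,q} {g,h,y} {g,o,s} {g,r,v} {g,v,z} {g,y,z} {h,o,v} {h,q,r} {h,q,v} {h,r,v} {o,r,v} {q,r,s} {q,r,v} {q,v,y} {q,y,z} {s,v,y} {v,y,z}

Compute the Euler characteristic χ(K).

χ(K)=-5

n_0=9 n_1=31 n_2=17
χ=+9−31+17=-5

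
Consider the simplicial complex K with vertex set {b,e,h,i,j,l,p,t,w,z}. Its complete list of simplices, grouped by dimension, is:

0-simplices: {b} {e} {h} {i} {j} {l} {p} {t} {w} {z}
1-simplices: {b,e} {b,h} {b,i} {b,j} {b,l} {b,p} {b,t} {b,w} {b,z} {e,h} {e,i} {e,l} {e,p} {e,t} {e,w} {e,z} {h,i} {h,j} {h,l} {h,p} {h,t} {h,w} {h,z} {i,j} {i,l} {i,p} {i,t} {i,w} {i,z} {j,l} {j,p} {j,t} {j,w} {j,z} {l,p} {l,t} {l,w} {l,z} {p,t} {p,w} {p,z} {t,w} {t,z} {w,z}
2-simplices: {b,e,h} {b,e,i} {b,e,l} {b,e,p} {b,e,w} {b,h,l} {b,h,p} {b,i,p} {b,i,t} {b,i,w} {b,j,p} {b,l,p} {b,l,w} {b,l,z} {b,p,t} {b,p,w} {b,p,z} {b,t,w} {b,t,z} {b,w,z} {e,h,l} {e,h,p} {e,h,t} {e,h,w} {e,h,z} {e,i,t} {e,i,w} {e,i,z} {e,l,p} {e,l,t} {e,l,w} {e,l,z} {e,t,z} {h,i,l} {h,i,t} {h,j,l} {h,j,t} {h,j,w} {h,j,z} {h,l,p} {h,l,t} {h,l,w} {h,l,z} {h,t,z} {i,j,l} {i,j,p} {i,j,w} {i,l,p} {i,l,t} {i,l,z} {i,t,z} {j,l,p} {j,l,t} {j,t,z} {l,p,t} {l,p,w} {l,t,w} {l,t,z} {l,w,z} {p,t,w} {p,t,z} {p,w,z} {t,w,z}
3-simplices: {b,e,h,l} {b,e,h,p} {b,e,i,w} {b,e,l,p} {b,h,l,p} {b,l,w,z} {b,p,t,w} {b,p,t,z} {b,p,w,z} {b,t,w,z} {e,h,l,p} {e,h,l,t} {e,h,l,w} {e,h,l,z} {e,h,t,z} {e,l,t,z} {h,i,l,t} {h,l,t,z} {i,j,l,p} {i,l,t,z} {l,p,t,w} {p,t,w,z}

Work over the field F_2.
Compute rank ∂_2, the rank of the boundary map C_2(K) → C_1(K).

n_0=10 n_1=44 n_2=63 n_3=22  [Z2]
∂1: piv[be,bh,bi,bj,bl,bp,bt,bw,bz] rk=9  ker:eh,ei,el,ep,et,ew,ez,hi,hj,hl,hp,ht,hw,hz,ij,il,ip,it,iw,iz,jl,jp,jt,jw,jz,lp,lt,lw,lz,pt,pw,pz,tw,tz,wz
∂2: piv[beh,bei,bel,bep,bew,bhl,bhp,bip,bit,biw,bjp,blp,blw,blz,bpt,bpw,bpz,btw,btz,bwz,eht,ehw,ehz,eit,eiz,elt,elz,hil,hit,hjl,hjt,hjw,hjz,ijl,ijp] rk=35  ker:ehl,ehp,eiw,elp,elw,etz,hlp,hlt,hlw,hlz,htz,ijw,ilp,ilt,ilz,itz,jlp,jlt,jtz,lpt,lpw,ltw,ltz,lwz,ptw,ptz,pwz,twz
∂3: piv[behl,behp,beiw,belp,bhlp,blwz,bptw,bptz,bpwz,btwz,ehlt,ehlw,ehlz,ehtz,eltz,hilt,ijlp,iltz,lptw] rk=19  ker:ehlp,hltz,ptwz
rk∂_2=35

rank∂_2=35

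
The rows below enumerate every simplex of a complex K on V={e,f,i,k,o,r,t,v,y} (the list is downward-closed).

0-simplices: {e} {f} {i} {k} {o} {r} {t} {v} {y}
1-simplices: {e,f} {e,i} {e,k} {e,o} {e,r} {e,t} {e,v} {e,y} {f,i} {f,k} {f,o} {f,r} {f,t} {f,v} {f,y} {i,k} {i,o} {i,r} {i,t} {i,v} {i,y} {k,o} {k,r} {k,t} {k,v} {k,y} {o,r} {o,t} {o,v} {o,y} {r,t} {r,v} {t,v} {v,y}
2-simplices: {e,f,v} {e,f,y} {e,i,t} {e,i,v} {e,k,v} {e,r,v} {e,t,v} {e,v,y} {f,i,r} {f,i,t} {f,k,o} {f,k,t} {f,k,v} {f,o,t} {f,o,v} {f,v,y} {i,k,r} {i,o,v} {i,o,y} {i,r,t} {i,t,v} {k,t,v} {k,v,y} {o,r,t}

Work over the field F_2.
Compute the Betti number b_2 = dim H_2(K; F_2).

b_2=2

n_0=9 n_1=34 n_2=24  [Z2]
∂1: piv[ef,ei,ek,eo,er,et,ev,ey] rk=8  ker:fi,fk,fo,fr,ft,fv,fy,ik,io,ir,it,iv,iy,ko,kr,kt,kv,ky,or,ot,ov,oy,rt,rv,tv,vy
∂2: piv[efv,efy,eit,eiv,ekv,erv,etv,evy,fir,fit,fko,fkt,fkv,fot,fov,ikr,iov,ioy,irt,ktv,kvy,ort] rk=22  ker:fvy,itv
b_2=(24−22)−0=2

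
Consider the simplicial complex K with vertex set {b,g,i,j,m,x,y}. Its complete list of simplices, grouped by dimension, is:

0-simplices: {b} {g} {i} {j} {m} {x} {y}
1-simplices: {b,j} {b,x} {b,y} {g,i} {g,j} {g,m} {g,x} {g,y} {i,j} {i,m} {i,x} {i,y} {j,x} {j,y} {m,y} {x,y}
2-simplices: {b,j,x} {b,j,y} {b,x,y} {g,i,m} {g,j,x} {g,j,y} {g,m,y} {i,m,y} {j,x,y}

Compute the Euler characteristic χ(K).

n_0=7 n_1=16 n_2=9
χ=+7−16+9=0

χ(K)=0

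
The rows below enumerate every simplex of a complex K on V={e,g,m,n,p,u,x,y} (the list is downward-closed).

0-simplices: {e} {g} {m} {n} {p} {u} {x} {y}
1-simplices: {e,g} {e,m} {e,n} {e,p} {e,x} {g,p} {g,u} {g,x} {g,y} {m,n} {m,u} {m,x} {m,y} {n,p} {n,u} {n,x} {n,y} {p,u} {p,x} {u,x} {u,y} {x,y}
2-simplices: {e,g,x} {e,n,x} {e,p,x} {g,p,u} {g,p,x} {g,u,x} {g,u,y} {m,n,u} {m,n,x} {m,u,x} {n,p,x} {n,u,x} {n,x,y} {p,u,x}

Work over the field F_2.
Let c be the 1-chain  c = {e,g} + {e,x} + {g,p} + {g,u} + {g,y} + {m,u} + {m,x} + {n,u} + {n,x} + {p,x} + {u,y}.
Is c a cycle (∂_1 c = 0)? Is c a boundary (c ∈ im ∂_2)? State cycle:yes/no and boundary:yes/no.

cycle:yes boundary:yes

n_0=8 n_1=22 n_2=14  [Z2]
∂1: piv[eg,em,en,ep,ex,gu,gy] rk=7  ker:gp,gx,mn,mu,mx,my,np,nu,nx,ny,pu,px,ux,uy,xy
∂2: piv[egx,enx,epx,gpu,gpx,gux,guy,mnu,mnx,mux,npx,nxy] rk=12  ker:nux,pux
∂1c = 0
c vs im∂2: reduces to 0 ⇒ boundary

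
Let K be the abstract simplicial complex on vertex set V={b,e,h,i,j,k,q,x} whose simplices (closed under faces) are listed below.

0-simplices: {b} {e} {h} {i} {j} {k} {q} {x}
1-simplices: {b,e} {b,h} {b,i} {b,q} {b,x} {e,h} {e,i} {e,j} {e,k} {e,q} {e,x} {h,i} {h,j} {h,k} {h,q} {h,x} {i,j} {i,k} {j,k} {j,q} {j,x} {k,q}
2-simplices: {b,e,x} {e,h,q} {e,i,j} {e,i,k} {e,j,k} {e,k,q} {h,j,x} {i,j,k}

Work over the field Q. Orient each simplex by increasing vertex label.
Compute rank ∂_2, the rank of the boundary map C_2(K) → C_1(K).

n_0=8 n_1=22 n_2=8  [Q]
∂1: piv[be,bh,bi,bq,bx,ej,ek] rk=7  ker:eh,ei,eq,ex,hi,hj,hk,hq,hx,ij,ik,jk,jq,jx,kq
∂2: piv[bex,ehq,eij,eik,ejk,ekq,hjx] rk=7  ker:ijk
rk∂_2=7

rank∂_2=7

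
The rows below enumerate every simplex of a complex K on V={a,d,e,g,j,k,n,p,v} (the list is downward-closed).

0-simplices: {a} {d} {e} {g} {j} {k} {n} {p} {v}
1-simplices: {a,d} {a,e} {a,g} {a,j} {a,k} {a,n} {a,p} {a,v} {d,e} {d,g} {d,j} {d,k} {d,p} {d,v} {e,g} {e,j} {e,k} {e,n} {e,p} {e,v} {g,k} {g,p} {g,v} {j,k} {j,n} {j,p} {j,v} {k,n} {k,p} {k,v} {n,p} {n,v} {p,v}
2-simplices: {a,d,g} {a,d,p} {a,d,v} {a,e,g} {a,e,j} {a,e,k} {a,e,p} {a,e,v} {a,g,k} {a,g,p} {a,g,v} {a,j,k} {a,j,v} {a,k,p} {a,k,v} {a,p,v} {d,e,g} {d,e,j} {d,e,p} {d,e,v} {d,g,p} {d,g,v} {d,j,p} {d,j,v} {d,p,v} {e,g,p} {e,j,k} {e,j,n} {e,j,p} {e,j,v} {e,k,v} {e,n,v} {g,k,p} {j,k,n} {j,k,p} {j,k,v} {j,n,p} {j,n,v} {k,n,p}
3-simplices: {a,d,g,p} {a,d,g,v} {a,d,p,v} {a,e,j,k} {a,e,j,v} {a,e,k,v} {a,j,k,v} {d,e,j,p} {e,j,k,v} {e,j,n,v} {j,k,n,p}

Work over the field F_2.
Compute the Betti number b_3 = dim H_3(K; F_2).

n_0=9 n_1=33 n_2=39 n_3=11  [Z2]
∂1: piv[ad,ae,ag,aj,ak,an,ap,av] rk=8  ker:de,dg,dj,dk,dp,dv,eg,ej,ek,en,ep,ev,gk,gp,gv,jk,jn,jp,jv,kn,kp,kv,np,nv,pv
∂2: piv[adg,adp,adv,aeg,aej,aek,aep,aev,agk,agp,agv,ajk,ajv,akp,akv,apv,deg,dej,djp,ejn,env,jkn,jnp] rk=23  ker:dep,dev,dgp,dgv,djv,dpv,egp,ejk,ejp,ejv,ekv,gkp,jkp,jkv,jnv,knp
∂3: piv[adgp,adgv,adpv,aejk,aejv,aekv,ajkv,dejp,ejnv,jknp] rk=10  ker:ejkv
b_3=(11−10)−0=1

b_3=1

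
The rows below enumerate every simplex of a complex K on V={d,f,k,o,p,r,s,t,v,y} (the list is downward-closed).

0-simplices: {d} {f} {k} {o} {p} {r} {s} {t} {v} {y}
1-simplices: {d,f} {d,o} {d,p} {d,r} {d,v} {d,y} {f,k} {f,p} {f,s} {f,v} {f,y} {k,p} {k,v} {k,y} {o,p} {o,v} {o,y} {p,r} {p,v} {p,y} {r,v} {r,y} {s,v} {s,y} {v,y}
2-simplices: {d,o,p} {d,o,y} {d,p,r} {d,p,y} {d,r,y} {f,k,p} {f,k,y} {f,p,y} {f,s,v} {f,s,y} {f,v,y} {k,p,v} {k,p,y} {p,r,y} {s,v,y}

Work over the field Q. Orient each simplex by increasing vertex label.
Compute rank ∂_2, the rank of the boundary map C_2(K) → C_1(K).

rank∂_2=12

n_0=10 n_1=25 n_2=15  [Q]
∂1: piv[df,do,dp,dr,dv,dy,fk,fs] rk=8  ker:fp,fv,fy,kp,kv,ky,op,ov,oy,pr,pv,py,rv,ry,sv,sy,vy
∂2: piv[dop,doy,dpr,dpy,dry,fkp,fky,fpy,fsv,fsy,fvy,kpv] rk=12  ker:kpy,pry,svy
rk∂_2=12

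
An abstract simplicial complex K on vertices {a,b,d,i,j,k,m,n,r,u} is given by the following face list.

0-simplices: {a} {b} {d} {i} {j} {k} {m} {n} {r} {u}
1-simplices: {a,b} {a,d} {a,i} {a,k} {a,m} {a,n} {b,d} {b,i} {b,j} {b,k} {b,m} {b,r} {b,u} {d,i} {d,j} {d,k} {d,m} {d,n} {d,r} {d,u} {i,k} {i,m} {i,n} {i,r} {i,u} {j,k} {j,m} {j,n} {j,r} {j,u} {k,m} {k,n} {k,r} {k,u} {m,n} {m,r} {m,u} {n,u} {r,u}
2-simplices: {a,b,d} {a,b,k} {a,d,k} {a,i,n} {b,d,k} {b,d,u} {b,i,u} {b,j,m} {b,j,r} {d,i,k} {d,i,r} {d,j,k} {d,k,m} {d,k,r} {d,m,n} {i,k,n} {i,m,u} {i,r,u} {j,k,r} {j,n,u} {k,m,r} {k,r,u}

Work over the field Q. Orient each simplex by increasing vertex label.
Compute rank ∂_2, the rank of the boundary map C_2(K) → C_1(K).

rank∂_2=21

n_0=10 n_1=39 n_2=22  [Q]
∂1: piv[ab,ad,ai,ak,am,an,bj,br,bu] rk=9  ker:bd,bi,bk,bm,di,dj,dk,dm,dn,dr,du,ik,im,in,ir,iu,jk,jm,jn,jr,ju,km,kn,kr,ku,mn,mr,mu,nu,ru
∂2: piv[abd,abk,adk,ain,bdu,biu,bjm,bjr,dik,dir,djk,dkm,dkr,dmn,ikn,imu,iru,jkr,jnu,kmr,kru] rk=21  ker:bdk
rk∂_2=21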